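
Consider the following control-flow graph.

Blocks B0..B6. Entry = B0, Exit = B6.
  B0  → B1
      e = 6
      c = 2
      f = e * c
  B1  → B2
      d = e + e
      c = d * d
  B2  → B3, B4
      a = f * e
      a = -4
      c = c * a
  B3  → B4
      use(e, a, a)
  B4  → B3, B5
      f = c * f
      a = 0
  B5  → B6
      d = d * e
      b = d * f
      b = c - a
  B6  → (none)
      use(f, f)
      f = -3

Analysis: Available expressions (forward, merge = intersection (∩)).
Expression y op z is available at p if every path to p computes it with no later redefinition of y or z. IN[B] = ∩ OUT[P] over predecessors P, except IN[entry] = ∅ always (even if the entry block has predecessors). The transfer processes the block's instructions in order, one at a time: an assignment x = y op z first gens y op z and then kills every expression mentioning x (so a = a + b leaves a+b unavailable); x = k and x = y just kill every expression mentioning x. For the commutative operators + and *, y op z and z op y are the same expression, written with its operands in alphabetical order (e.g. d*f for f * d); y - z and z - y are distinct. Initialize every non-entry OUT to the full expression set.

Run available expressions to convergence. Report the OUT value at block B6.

Fixpoint table:
  B0:  IN={}  OUT={c*e}
  B1:  IN={c*e}  OUT={d*d, e+e}
  B2:  IN={d*d, e+e}  OUT={d*d, e*f, e+e}
  B3:  IN={d*d, e+e}  OUT={d*d, e+e}
  B4:  IN={d*d, e+e}  OUT={d*d, e+e}
  B5:  IN={d*d, e+e}  OUT={c-a, d*f, e+e}
  B6:  IN={c-a, d*f, e+e}  OUT={c-a, e+e}

Merge at B6: IN[B6] = OUT[B5] = {c-a, d*f, e+e}
Applying B6's transfer function to that IN value gives OUT[B6] (row B6 above).

Answer: {c-a, e+e}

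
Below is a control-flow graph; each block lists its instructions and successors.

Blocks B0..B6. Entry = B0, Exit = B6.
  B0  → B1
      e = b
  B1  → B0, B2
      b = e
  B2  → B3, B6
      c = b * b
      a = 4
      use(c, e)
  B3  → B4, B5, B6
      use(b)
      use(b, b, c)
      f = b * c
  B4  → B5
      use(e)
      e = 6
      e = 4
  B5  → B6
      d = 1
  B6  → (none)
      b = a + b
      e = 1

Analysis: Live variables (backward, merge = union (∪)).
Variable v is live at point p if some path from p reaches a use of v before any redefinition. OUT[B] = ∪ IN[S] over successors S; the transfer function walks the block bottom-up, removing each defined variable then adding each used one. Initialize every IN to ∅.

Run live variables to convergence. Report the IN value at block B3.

Answer: {a, b, c, e}

Trace:
Per-block solution:
  B0:   IN={b}   OUT={e}
  B1:   IN={e}   OUT={b, e}
  B2:   IN={b, e}   OUT={a, b, c, e}
  B3:   IN={a, b, c, e}   OUT={a, b, e}
  B4:   IN={a, b, e}   OUT={a, b}
  B5:   IN={a, b}   OUT={a, b}
  B6:   IN={a, b}   OUT={}

Merge at B3: OUT[B3] = IN[B4] ⊔ IN[B5] ⊔ IN[B6] = {a, b, e}
Applying B3's transfer function to that OUT value gives IN[B3] (row B3 above).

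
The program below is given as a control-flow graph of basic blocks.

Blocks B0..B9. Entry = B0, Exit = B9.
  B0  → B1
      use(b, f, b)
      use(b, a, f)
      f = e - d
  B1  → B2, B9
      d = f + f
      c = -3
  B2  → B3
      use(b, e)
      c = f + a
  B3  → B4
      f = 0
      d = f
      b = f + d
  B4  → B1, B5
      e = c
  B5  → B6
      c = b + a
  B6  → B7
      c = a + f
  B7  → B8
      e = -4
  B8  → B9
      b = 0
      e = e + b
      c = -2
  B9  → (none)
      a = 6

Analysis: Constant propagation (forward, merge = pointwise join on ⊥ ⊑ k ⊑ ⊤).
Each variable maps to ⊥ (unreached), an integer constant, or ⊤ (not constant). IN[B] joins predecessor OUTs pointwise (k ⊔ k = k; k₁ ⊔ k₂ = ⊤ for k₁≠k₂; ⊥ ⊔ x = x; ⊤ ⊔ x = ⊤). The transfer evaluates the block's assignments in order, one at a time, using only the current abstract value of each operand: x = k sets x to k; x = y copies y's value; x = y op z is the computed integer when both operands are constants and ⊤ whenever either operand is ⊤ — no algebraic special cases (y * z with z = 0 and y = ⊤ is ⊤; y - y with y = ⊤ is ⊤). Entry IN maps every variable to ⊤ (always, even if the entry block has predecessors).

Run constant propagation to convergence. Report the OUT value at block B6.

Converged values:
  B0:   IN=(all ⊤)   OUT=(all ⊤)
  B1:   IN=(all ⊤)   OUT={c:-3; rest ⊤}
  B2:   IN={c:-3; rest ⊤}   OUT=(all ⊤)
  B3:   IN=(all ⊤)   OUT={b:0, d:0, f:0; rest ⊤}
  B4:   IN={b:0, d:0, f:0; rest ⊤}   OUT={b:0, d:0, f:0; rest ⊤}
  B5:   IN={b:0, d:0, f:0; rest ⊤}   OUT={b:0, d:0, f:0; rest ⊤}
  B6:   IN={b:0, d:0, f:0; rest ⊤}   OUT={b:0, d:0, f:0; rest ⊤}
  B7:   IN={b:0, d:0, f:0; rest ⊤}   OUT={b:0, d:0, e:-4, f:0; rest ⊤}
  B8:   IN={b:0, d:0, e:-4, f:0; rest ⊤}   OUT={b:0, c:-2, d:0, e:-4, f:0; rest ⊤}
  B9:   IN=(all ⊤)   OUT={a:6; rest ⊤}

Merge at B6: IN[B6] = OUT[B5] = {a: ⊤, b: 0, c: ⊤, d: 0, e: ⊤, f: 0}
Applying B6's transfer function to that IN value gives OUT[B6] (row B6 above).

Answer: {a: ⊤, b: 0, c: ⊤, d: 0, e: ⊤, f: 0}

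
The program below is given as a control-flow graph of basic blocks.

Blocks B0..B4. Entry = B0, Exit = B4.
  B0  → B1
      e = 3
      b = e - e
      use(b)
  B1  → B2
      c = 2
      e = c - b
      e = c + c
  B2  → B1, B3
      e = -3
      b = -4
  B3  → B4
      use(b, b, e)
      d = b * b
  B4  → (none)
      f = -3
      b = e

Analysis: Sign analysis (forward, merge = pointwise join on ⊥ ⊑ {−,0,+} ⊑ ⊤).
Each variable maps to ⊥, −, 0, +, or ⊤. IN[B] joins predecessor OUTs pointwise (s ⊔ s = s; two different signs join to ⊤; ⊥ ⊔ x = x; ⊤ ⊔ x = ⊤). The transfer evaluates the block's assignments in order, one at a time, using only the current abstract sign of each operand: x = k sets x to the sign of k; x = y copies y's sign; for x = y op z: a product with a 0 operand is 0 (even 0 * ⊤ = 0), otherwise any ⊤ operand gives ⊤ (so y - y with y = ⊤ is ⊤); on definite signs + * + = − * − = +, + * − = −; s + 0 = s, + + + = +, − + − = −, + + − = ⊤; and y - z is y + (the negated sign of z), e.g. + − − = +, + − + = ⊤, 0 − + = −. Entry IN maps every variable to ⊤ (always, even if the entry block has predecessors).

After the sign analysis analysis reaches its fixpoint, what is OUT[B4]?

Converged values:
  B0: | IN=(all ⊤) | OUT={e:+; rest ⊤}
  B1: | IN=(all ⊤) | OUT={c:+, e:+; rest ⊤}
  B2: | IN={c:+, e:+; rest ⊤} | OUT={b:-, c:+, e:-; rest ⊤}
  B3: | IN={b:-, c:+, e:-; rest ⊤} | OUT={b:-, c:+, d:+, e:-; rest ⊤}
  B4: | IN={b:-, c:+, d:+, e:-; rest ⊤} | OUT={b:-, c:+, d:+, e:-, f:-; rest ⊤}

Merge at B4: IN[B4] = OUT[B3] = {a: ⊤, b: -, c: +, d: +, e: -, f: ⊤}
Applying B4's transfer function to that IN value gives OUT[B4] (row B4 above).

Answer: {a: ⊤, b: -, c: +, d: +, e: -, f: -}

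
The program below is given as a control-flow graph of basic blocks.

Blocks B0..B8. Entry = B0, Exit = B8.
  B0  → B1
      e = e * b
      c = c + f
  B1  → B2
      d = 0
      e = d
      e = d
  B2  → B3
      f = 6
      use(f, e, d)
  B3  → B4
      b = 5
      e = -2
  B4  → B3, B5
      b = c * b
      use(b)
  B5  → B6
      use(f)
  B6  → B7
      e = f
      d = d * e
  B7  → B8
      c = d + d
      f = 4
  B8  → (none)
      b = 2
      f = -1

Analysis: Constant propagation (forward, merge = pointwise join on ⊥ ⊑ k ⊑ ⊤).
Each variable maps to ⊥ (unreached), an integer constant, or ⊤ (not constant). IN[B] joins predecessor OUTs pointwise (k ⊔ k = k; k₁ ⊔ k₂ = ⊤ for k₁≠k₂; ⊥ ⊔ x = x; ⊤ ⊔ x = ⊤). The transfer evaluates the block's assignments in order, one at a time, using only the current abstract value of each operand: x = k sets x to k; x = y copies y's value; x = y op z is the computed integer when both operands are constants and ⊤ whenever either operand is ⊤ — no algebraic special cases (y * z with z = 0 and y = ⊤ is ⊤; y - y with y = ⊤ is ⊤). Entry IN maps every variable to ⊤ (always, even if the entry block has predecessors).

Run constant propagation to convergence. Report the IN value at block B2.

Answer: {a: ⊤, b: ⊤, c: ⊤, d: 0, e: 0, f: ⊤}

Working:
Per-block solution:
  B0:  IN=(all ⊤)  OUT=(all ⊤)
  B1:  IN=(all ⊤)  OUT={d:0, e:0; rest ⊤}
  B2:  IN={d:0, e:0; rest ⊤}  OUT={d:0, e:0, f:6; rest ⊤}
  B3:  IN={d:0, f:6; rest ⊤}  OUT={b:5, d:0, e:-2, f:6; rest ⊤}
  B4:  IN={b:5, d:0, e:-2, f:6; rest ⊤}  OUT={d:0, e:-2, f:6; rest ⊤}
  B5:  IN={d:0, e:-2, f:6; rest ⊤}  OUT={d:0, e:-2, f:6; rest ⊤}
  B6:  IN={d:0, e:-2, f:6; rest ⊤}  OUT={d:0, e:6, f:6; rest ⊤}
  B7:  IN={d:0, e:6, f:6; rest ⊤}  OUT={c:0, d:0, e:6, f:4; rest ⊤}
  B8:  IN={c:0, d:0, e:6, f:4; rest ⊤}  OUT={b:2, c:0, d:0, e:6, f:-1; rest ⊤}

Merge at B2: IN[B2] = OUT[B1] = {a: ⊤, b: ⊤, c: ⊤, d: 0, e: 0, f: ⊤}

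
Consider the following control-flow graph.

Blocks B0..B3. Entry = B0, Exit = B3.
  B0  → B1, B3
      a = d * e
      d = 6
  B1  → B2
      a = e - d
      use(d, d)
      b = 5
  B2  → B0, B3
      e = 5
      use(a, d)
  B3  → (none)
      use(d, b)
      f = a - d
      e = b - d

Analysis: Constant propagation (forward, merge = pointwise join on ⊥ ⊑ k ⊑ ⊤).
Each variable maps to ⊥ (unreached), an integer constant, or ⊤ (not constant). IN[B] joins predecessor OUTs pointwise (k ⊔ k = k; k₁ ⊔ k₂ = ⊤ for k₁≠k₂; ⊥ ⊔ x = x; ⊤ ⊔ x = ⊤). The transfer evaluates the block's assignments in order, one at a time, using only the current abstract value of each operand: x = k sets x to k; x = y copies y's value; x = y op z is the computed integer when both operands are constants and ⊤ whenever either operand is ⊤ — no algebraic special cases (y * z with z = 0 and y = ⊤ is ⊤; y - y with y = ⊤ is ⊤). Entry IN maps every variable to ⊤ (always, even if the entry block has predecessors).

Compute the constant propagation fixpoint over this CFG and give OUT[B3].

Answer: {a: ⊤, b: ⊤, c: ⊤, d: 6, e: ⊤, f: ⊤}

Derivation:
Fixpoint table:
  B0:  IN=(all ⊤)  OUT={d:6; rest ⊤}
  B1:  IN={d:6; rest ⊤}  OUT={b:5, d:6; rest ⊤}
  B2:  IN={b:5, d:6; rest ⊤}  OUT={b:5, d:6, e:5; rest ⊤}
  B3:  IN={d:6; rest ⊤}  OUT={d:6; rest ⊤}

Merge at B3: IN[B3] = OUT[B0] ⊔ OUT[B2] = {a: ⊤, b: ⊤, c: ⊤, d: 6, e: ⊤, f: ⊤}
Applying B3's transfer function to that IN value gives OUT[B3] (row B3 above).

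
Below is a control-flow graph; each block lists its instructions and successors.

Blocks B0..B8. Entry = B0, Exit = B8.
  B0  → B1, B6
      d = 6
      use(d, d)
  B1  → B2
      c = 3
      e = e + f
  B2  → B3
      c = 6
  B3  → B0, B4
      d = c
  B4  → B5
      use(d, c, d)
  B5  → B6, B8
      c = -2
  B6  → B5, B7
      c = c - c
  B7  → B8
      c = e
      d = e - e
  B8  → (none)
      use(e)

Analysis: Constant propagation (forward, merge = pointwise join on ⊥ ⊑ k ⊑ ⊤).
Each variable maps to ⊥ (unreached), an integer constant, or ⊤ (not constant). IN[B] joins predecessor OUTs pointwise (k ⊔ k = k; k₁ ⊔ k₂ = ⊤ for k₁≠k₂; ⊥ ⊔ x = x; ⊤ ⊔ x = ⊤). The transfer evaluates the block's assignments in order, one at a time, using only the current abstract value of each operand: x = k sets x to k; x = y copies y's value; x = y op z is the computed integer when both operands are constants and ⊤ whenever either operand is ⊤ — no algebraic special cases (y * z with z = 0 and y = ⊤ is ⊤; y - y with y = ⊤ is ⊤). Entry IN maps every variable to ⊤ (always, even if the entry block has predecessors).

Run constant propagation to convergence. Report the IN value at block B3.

Answer: {a: ⊤, b: ⊤, c: 6, d: 6, e: ⊤, f: ⊤}

Working:
Per-block solution:
  B0:  IN=(all ⊤)  OUT={d:6; rest ⊤}
  B1:  IN={d:6; rest ⊤}  OUT={c:3, d:6; rest ⊤}
  B2:  IN={c:3, d:6; rest ⊤}  OUT={c:6, d:6; rest ⊤}
  B3:  IN={c:6, d:6; rest ⊤}  OUT={c:6, d:6; rest ⊤}
  B4:  IN={c:6, d:6; rest ⊤}  OUT={c:6, d:6; rest ⊤}
  B5:  IN={d:6; rest ⊤}  OUT={c:-2, d:6; rest ⊤}
  B6:  IN={d:6; rest ⊤}  OUT={d:6; rest ⊤}
  B7:  IN={d:6; rest ⊤}  OUT=(all ⊤)
  B8:  IN=(all ⊤)  OUT=(all ⊤)

Merge at B3: IN[B3] = OUT[B2] = {a: ⊤, b: ⊤, c: 6, d: 6, e: ⊤, f: ⊤}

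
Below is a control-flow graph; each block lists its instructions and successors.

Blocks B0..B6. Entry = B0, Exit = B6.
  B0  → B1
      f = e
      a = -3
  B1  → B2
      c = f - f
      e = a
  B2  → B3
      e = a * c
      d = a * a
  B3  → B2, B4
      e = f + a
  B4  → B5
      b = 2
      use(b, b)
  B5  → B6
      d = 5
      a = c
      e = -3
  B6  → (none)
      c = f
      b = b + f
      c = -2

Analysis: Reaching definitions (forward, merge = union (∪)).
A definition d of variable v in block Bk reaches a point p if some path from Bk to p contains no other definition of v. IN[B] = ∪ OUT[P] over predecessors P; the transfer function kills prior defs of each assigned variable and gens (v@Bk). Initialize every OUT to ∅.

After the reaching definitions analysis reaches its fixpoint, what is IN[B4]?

Per-block solution:
  B0:   IN={}   OUT={a@B0, f@B0}
  B1:   IN={a@B0, f@B0}   OUT={a@B0, c@B1, e@B1, f@B0}
  B2:   IN={a@B0, c@B1, d@B2, e@B1, e@B3, f@B0}   OUT={a@B0, c@B1, d@B2, e@B2, f@B0}
  B3:   IN={a@B0, c@B1, d@B2, e@B2, f@B0}   OUT={a@B0, c@B1, d@B2, e@B3, f@B0}
  B4:   IN={a@B0, c@B1, d@B2, e@B3, f@B0}   OUT={a@B0, b@B4, c@B1, d@B2, e@B3, f@B0}
  B5:   IN={a@B0, b@B4, c@B1, d@B2, e@B3, f@B0}   OUT={a@B5, b@B4, c@B1, d@B5, e@B5, f@B0}
  B6:   IN={a@B5, b@B4, c@B1, d@B5, e@B5, f@B0}   OUT={a@B5, b@B6, c@B6, d@B5, e@B5, f@B0}

Merge at B4: IN[B4] = OUT[B3] = {a@B0, c@B1, d@B2, e@B3, f@B0}

Answer: {a@B0, c@B1, d@B2, e@B3, f@B0}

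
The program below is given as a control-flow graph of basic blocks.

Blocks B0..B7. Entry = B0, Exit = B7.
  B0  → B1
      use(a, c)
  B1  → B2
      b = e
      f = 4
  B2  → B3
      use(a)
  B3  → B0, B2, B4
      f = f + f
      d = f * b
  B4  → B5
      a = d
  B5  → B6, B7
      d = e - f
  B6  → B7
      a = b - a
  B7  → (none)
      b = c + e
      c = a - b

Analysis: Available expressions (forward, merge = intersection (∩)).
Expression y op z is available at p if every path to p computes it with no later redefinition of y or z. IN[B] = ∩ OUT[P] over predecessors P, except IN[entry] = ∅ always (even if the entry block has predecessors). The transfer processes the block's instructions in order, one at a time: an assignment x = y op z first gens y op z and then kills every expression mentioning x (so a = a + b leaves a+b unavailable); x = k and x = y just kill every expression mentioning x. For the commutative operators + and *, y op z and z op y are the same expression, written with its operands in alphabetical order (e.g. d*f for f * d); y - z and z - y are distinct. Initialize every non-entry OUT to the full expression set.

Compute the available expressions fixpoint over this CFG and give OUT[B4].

Answer: {b*f}

Trace:
Per-block solution:
  B0:  IN={}  OUT={}
  B1:  IN={}  OUT={}
  B2:  IN={}  OUT={}
  B3:  IN={}  OUT={b*f}
  B4:  IN={b*f}  OUT={b*f}
  B5:  IN={b*f}  OUT={b*f, e-f}
  B6:  IN={b*f, e-f}  OUT={b*f, e-f}
  B7:  IN={b*f, e-f}  OUT={a-b, e-f}

Merge at B4: IN[B4] = OUT[B3] = {b*f}
Applying B4's transfer function to that IN value gives OUT[B4] (row B4 above).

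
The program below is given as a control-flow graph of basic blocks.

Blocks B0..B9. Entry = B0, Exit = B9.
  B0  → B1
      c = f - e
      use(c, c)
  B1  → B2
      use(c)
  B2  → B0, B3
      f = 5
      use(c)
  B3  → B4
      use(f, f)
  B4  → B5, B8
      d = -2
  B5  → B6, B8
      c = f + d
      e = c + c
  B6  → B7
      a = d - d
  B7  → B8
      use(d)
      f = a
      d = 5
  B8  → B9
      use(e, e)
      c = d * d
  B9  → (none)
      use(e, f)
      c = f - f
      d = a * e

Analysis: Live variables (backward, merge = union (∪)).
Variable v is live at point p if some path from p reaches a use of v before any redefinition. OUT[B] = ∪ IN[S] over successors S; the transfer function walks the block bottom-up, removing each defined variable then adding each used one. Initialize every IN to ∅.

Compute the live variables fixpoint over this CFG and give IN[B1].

Answer: {a, c, e}

Trace:
Per-block solution:
  B0:  IN={a, e, f}  OUT={a, c, e}
  B1:  IN={a, c, e}  OUT={a, c, e}
  B2:  IN={a, c, e}  OUT={a, e, f}
  B3:  IN={a, e, f}  OUT={a, e, f}
  B4:  IN={a, e, f}  OUT={a, d, e, f}
  B5:  IN={a, d, f}  OUT={a, d, e, f}
  B6:  IN={d, e}  OUT={a, d, e}
  B7:  IN={a, d, e}  OUT={a, d, e, f}
  B8:  IN={a, d, e, f}  OUT={a, e, f}
  B9:  IN={a, e, f}  OUT={}

Merge at B1: OUT[B1] = IN[B2] = {a, c, e}
Applying B1's transfer function to that OUT value gives IN[B1] (row B1 above).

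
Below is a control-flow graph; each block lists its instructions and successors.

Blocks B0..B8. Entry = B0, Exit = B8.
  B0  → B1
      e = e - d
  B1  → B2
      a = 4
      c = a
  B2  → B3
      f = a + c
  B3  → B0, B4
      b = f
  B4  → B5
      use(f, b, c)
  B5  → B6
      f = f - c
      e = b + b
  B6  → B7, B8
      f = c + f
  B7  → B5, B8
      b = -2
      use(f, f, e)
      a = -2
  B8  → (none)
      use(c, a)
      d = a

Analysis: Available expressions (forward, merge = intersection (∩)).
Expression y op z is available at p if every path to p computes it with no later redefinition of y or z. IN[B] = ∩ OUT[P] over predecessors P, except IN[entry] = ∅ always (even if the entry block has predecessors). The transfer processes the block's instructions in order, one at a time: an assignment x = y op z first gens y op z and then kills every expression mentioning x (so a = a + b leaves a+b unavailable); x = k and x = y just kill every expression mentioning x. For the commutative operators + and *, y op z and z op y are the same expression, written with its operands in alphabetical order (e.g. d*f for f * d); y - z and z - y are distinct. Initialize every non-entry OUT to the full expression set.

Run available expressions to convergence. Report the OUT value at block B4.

Per-block solution:
  B0: | IN={} | OUT={}
  B1: | IN={} | OUT={}
  B2: | IN={} | OUT={a+c}
  B3: | IN={a+c} | OUT={a+c}
  B4: | IN={a+c} | OUT={a+c}
  B5: | IN={} | OUT={b+b}
  B6: | IN={b+b} | OUT={b+b}
  B7: | IN={b+b} | OUT={}
  B8: | IN={} | OUT={}

Merge at B4: IN[B4] = OUT[B3] = {a+c}
Applying B4's transfer function to that IN value gives OUT[B4] (row B4 above).

Answer: {a+c}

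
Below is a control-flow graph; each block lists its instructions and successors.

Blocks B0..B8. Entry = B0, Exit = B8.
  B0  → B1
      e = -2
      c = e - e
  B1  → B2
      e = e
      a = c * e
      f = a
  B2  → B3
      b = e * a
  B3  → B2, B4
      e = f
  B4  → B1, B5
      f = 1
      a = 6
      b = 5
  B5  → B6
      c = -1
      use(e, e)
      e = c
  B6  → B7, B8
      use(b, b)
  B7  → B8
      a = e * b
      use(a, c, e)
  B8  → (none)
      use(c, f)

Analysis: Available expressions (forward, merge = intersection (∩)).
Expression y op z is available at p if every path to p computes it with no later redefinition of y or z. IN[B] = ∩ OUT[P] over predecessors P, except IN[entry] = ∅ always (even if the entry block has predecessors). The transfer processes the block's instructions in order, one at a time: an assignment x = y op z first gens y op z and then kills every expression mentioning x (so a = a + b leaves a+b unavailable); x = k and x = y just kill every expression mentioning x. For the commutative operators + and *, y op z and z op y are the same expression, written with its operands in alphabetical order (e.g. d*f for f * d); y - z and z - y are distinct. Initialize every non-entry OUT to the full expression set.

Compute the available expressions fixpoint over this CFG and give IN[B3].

Per-block solution:
  B0:  IN={}  OUT={e-e}
  B1:  IN={}  OUT={c*e}
  B2:  IN={}  OUT={a*e}
  B3:  IN={a*e}  OUT={}
  B4:  IN={}  OUT={}
  B5:  IN={}  OUT={}
  B6:  IN={}  OUT={}
  B7:  IN={}  OUT={b*e}
  B8:  IN={}  OUT={}

Merge at B3: IN[B3] = OUT[B2] = {a*e}

Answer: {a*e}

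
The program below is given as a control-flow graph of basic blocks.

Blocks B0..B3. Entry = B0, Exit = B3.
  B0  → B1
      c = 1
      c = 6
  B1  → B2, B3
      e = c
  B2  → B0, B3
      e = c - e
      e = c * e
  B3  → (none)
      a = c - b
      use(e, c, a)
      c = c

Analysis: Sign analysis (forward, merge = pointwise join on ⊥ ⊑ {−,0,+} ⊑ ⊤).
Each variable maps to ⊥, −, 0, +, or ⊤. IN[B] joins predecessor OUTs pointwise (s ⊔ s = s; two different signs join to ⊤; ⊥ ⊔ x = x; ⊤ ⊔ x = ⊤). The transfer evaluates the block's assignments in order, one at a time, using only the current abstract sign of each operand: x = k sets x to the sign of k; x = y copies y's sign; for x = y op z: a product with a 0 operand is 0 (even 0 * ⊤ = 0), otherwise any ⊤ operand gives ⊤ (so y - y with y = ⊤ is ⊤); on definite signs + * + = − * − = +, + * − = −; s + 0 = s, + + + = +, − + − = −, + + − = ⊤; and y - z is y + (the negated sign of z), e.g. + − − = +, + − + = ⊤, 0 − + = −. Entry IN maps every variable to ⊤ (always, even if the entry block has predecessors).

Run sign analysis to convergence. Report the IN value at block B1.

Answer: {a: ⊤, b: ⊤, c: +, d: ⊤, e: ⊤, f: ⊤}

Derivation:
Fixpoint table:
  B0:  IN=(all ⊤)  OUT={c:+; rest ⊤}
  B1:  IN={c:+; rest ⊤}  OUT={c:+, e:+; rest ⊤}
  B2:  IN={c:+, e:+; rest ⊤}  OUT={c:+; rest ⊤}
  B3:  IN={c:+; rest ⊤}  OUT={c:+; rest ⊤}

Merge at B1: IN[B1] = OUT[B0] = {a: ⊤, b: ⊤, c: +, d: ⊤, e: ⊤, f: ⊤}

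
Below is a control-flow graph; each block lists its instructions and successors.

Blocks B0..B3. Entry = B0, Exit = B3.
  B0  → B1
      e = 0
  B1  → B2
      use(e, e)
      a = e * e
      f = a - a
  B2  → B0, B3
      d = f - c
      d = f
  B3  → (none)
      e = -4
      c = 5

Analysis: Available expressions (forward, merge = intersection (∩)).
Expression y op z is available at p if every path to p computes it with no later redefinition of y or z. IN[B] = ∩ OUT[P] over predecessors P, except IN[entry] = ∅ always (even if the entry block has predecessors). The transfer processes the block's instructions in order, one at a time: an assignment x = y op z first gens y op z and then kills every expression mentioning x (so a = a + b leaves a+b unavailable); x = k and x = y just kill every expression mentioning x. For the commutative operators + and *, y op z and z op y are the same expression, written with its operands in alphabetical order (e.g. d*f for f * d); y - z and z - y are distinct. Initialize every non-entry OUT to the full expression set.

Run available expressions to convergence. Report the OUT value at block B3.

Answer: {a-a}

Trace:
Per-block solution:
  B0:  IN={}  OUT={}
  B1:  IN={}  OUT={a-a, e*e}
  B2:  IN={a-a, e*e}  OUT={a-a, e*e, f-c}
  B3:  IN={a-a, e*e, f-c}  OUT={a-a}

Merge at B3: IN[B3] = OUT[B2] = {a-a, e*e, f-c}
Applying B3's transfer function to that IN value gives OUT[B3] (row B3 above).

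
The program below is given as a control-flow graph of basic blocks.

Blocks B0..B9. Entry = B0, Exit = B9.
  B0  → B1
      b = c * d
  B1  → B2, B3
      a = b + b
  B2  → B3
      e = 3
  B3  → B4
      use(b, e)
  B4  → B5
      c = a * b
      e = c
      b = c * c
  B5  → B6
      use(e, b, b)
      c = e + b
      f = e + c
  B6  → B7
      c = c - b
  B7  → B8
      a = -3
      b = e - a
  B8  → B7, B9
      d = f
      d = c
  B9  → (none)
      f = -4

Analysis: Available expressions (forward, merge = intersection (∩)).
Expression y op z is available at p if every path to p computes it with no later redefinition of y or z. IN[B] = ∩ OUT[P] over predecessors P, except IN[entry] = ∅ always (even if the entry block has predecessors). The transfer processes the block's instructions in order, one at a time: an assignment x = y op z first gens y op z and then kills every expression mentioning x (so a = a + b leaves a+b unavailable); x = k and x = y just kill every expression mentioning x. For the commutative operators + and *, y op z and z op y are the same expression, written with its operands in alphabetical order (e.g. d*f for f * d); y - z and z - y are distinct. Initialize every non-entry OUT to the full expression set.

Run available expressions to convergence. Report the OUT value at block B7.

Answer: {e-a}

Working:
Fixpoint table:
  B0:  IN={}  OUT={c*d}
  B1:  IN={c*d}  OUT={b+b, c*d}
  B2:  IN={b+b, c*d}  OUT={b+b, c*d}
  B3:  IN={b+b, c*d}  OUT={b+b, c*d}
  B4:  IN={b+b, c*d}  OUT={c*c}
  B5:  IN={c*c}  OUT={b+e, c+e}
  B6:  IN={b+e, c+e}  OUT={b+e}
  B7:  IN={}  OUT={e-a}
  B8:  IN={e-a}  OUT={e-a}
  B9:  IN={e-a}  OUT={e-a}

Merge at B7: IN[B7] = OUT[B6] ∩ OUT[B8] = {}
Applying B7's transfer function to that IN value gives OUT[B7] (row B7 above).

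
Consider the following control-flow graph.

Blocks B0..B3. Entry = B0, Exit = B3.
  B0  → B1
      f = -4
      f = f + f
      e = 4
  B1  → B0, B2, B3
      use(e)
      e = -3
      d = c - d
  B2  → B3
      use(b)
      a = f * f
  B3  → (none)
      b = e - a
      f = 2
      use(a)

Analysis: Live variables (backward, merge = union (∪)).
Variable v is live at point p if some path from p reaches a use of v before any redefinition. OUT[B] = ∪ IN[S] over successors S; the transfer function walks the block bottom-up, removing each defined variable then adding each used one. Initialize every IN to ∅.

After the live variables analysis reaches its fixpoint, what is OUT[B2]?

Answer: {a, e}

Trace:
Fixpoint table:
  B0:   IN={a, b, c, d}   OUT={a, b, c, d, e, f}
  B1:   IN={a, b, c, d, e, f}   OUT={a, b, c, d, e, f}
  B2:   IN={b, e, f}   OUT={a, e}
  B3:   IN={a, e}   OUT={}

Merge at B2: OUT[B2] = IN[B3] = {a, e}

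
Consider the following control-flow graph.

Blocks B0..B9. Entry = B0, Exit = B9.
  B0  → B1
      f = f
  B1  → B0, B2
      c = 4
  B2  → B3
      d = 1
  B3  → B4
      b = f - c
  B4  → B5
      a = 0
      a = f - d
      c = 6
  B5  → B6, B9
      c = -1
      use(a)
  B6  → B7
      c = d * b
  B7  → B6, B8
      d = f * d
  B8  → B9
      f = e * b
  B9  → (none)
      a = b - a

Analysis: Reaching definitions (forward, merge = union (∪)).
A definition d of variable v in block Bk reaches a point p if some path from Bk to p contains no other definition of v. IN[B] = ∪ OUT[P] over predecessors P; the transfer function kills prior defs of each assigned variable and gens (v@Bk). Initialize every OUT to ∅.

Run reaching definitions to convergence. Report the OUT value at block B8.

Fixpoint table:
  B0: | IN={c@B1, f@B0} | OUT={c@B1, f@B0}
  B1: | IN={c@B1, f@B0} | OUT={c@B1, f@B0}
  B2: | IN={c@B1, f@B0} | OUT={c@B1, d@B2, f@B0}
  B3: | IN={c@B1, d@B2, f@B0} | OUT={b@B3, c@B1, d@B2, f@B0}
  B4: | IN={b@B3, c@B1, d@B2, f@B0} | OUT={a@B4, b@B3, c@B4, d@B2, f@B0}
  B5: | IN={a@B4, b@B3, c@B4, d@B2, f@B0} | OUT={a@B4, b@B3, c@B5, d@B2, f@B0}
  B6: | IN={a@B4, b@B3, c@B5, c@B6, d@B2, d@B7, f@B0} | OUT={a@B4, b@B3, c@B6, d@B2, d@B7, f@B0}
  B7: | IN={a@B4, b@B3, c@B6, d@B2, d@B7, f@B0} | OUT={a@B4, b@B3, c@B6, d@B7, f@B0}
  B8: | IN={a@B4, b@B3, c@B6, d@B7, f@B0} | OUT={a@B4, b@B3, c@B6, d@B7, f@B8}
  B9: | IN={a@B4, b@B3, c@B5, c@B6, d@B2, d@B7, f@B0, f@B8} | OUT={a@B9, b@B3, c@B5, c@B6, d@B2, d@B7, f@B0, f@B8}

Merge at B8: IN[B8] = OUT[B7] = {a@B4, b@B3, c@B6, d@B7, f@B0}
Applying B8's transfer function to that IN value gives OUT[B8] (row B8 above).

Answer: {a@B4, b@B3, c@B6, d@B7, f@B8}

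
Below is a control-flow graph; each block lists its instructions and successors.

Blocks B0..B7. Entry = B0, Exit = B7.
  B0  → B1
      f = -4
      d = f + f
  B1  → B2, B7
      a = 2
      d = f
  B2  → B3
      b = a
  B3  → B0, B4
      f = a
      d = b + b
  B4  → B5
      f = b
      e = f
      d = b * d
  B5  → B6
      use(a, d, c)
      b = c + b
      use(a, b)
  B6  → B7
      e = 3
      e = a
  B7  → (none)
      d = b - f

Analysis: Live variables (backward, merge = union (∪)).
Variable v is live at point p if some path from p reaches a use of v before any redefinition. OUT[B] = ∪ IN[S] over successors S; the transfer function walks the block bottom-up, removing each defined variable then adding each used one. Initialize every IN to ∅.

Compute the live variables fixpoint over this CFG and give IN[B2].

Answer: {a, c}

Trace:
Converged values:
  B0: | IN={b, c} | OUT={b, c, f}
  B1: | IN={b, c, f} | OUT={a, b, c, f}
  B2: | IN={a, c} | OUT={a, b, c}
  B3: | IN={a, b, c} | OUT={a, b, c, d}
  B4: | IN={a, b, c, d} | OUT={a, b, c, d, f}
  B5: | IN={a, b, c, d, f} | OUT={a, b, f}
  B6: | IN={a, b, f} | OUT={b, f}
  B7: | IN={b, f} | OUT={}

Merge at B2: OUT[B2] = IN[B3] = {a, b, c}
Applying B2's transfer function to that OUT value gives IN[B2] (row B2 above).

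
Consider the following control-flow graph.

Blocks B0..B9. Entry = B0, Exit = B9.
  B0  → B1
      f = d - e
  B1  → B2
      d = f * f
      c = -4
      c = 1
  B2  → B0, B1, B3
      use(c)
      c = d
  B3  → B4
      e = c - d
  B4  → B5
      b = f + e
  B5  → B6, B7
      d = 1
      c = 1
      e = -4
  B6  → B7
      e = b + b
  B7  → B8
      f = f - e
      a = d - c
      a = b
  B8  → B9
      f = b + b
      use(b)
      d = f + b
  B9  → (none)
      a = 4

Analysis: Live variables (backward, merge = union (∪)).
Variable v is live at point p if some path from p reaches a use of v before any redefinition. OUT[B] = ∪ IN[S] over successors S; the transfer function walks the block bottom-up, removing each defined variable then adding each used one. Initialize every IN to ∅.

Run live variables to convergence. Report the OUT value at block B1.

Answer: {c, d, e, f}

Derivation:
Fixpoint table:
  B0: | IN={d, e} | OUT={e, f}
  B1: | IN={e, f} | OUT={c, d, e, f}
  B2: | IN={c, d, e, f} | OUT={c, d, e, f}
  B3: | IN={c, d, f} | OUT={e, f}
  B4: | IN={e, f} | OUT={b, f}
  B5: | IN={b, f} | OUT={b, c, d, e, f}
  B6: | IN={b, c, d, f} | OUT={b, c, d, e, f}
  B7: | IN={b, c, d, e, f} | OUT={b}
  B8: | IN={b} | OUT={}
  B9: | IN={} | OUT={}

Merge at B1: OUT[B1] = IN[B2] = {c, d, e, f}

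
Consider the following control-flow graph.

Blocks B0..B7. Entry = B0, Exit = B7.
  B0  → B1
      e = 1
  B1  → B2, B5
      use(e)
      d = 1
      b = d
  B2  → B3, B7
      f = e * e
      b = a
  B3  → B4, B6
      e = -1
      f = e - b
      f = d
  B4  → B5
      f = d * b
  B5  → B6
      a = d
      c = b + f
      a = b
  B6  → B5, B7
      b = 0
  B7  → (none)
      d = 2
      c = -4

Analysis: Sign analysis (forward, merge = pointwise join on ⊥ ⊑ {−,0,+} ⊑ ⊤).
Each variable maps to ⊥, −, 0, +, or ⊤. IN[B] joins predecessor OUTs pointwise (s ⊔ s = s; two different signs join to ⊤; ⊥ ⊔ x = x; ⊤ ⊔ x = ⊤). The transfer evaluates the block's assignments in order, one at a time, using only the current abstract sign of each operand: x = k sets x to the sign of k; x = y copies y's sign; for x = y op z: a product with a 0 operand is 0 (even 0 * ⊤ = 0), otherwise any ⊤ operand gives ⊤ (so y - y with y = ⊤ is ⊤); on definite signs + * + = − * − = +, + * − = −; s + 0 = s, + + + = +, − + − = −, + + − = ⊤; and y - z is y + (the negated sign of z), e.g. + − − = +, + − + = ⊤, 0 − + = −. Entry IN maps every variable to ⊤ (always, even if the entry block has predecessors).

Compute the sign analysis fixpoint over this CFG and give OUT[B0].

Answer: {a: ⊤, b: ⊤, c: ⊤, d: ⊤, e: +, f: ⊤}

Trace:
Per-block solution:
  B0:   IN=(all ⊤)   OUT={e:+; rest ⊤}
  B1:   IN={e:+; rest ⊤}   OUT={b:+, d:+, e:+; rest ⊤}
  B2:   IN={b:+, d:+, e:+; rest ⊤}   OUT={d:+, e:+, f:+; rest ⊤}
  B3:   IN={d:+, e:+, f:+; rest ⊤}   OUT={d:+, e:-, f:+; rest ⊤}
  B4:   IN={d:+, e:-, f:+; rest ⊤}   OUT={d:+, e:-; rest ⊤}
  B5:   IN={d:+; rest ⊤}   OUT={d:+; rest ⊤}
  B6:   IN={d:+; rest ⊤}   OUT={b:0, d:+; rest ⊤}
  B7:   IN={d:+; rest ⊤}   OUT={c:-, d:+; rest ⊤}

B0 is the boundary node: IN[B0] = {a: ⊤, b: ⊤, c: ⊤, d: ⊤, e: ⊤, f: ⊤}
Applying B0's transfer function to that IN value gives OUT[B0] (row B0 above).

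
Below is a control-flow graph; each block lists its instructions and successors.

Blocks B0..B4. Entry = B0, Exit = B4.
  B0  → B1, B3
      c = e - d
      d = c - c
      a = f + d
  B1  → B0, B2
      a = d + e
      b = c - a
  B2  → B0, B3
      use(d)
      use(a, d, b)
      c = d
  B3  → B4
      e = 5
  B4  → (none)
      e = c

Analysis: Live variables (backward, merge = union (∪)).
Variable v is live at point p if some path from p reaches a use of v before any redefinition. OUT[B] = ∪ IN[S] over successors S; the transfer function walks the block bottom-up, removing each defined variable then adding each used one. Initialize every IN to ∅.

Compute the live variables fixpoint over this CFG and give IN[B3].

Fixpoint table:
  B0:  IN={d, e, f}  OUT={c, d, e, f}
  B1:  IN={c, d, e, f}  OUT={a, b, d, e, f}
  B2:  IN={a, b, d, e, f}  OUT={c, d, e, f}
  B3:  IN={c}  OUT={c}
  B4:  IN={c}  OUT={}

Merge at B3: OUT[B3] = IN[B4] = {c}
Applying B3's transfer function to that OUT value gives IN[B3] (row B3 above).

Answer: {c}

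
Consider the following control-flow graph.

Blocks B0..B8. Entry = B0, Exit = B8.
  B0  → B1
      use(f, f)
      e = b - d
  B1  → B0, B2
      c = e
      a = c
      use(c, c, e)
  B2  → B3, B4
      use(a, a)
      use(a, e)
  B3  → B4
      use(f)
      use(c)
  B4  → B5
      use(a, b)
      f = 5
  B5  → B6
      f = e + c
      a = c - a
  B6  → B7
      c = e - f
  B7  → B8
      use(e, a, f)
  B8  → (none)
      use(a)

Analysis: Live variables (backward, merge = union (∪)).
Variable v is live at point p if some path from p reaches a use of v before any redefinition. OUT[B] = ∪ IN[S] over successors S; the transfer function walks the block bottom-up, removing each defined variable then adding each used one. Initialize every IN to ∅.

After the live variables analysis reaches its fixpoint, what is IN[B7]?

Converged values:
  B0:   IN={b, d, f}   OUT={b, d, e, f}
  B1:   IN={b, d, e, f}   OUT={a, b, c, d, e, f}
  B2:   IN={a, b, c, e, f}   OUT={a, b, c, e, f}
  B3:   IN={a, b, c, e, f}   OUT={a, b, c, e}
  B4:   IN={a, b, c, e}   OUT={a, c, e}
  B5:   IN={a, c, e}   OUT={a, e, f}
  B6:   IN={a, e, f}   OUT={a, e, f}
  B7:   IN={a, e, f}   OUT={a}
  B8:   IN={a}   OUT={}

Merge at B7: OUT[B7] = IN[B8] = {a}
Applying B7's transfer function to that OUT value gives IN[B7] (row B7 above).

Answer: {a, e, f}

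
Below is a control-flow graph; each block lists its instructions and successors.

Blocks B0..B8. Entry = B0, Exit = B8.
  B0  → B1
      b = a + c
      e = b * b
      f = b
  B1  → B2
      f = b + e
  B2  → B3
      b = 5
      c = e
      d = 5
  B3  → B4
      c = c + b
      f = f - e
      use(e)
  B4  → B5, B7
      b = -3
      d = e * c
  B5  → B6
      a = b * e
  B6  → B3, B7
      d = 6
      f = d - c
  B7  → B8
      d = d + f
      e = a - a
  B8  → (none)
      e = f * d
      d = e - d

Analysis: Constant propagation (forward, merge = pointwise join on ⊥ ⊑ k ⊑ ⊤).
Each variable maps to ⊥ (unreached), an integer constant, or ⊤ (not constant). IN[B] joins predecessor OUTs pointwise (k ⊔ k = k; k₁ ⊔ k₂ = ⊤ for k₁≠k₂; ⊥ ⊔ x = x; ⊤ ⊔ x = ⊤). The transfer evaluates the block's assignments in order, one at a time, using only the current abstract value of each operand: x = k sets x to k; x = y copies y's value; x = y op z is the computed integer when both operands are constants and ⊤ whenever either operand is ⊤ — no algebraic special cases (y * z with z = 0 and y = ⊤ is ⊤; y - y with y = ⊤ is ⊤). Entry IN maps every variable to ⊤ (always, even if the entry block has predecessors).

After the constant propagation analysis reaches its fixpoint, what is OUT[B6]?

Per-block solution:
  B0:   IN=(all ⊤)   OUT=(all ⊤)
  B1:   IN=(all ⊤)   OUT=(all ⊤)
  B2:   IN=(all ⊤)   OUT={b:5, d:5; rest ⊤}
  B3:   IN=(all ⊤)   OUT=(all ⊤)
  B4:   IN=(all ⊤)   OUT={b:-3; rest ⊤}
  B5:   IN={b:-3; rest ⊤}   OUT={b:-3; rest ⊤}
  B6:   IN={b:-3; rest ⊤}   OUT={b:-3, d:6; rest ⊤}
  B7:   IN={b:-3; rest ⊤}   OUT={b:-3; rest ⊤}
  B8:   IN={b:-3; rest ⊤}   OUT={b:-3; rest ⊤}

Merge at B6: IN[B6] = OUT[B5] = {a: ⊤, b: -3, c: ⊤, d: ⊤, e: ⊤, f: ⊤}
Applying B6's transfer function to that IN value gives OUT[B6] (row B6 above).

Answer: {a: ⊤, b: -3, c: ⊤, d: 6, e: ⊤, f: ⊤}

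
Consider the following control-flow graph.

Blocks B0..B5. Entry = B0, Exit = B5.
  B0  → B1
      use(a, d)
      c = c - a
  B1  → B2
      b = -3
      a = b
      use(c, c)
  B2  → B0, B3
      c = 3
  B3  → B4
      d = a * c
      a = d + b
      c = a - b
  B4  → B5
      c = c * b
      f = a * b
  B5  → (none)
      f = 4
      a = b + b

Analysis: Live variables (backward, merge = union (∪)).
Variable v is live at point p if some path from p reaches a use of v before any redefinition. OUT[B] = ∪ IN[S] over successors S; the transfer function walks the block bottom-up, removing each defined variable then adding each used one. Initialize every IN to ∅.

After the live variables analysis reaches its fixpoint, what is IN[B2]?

Fixpoint table:
  B0:  IN={a, c, d}  OUT={c, d}
  B1:  IN={c, d}  OUT={a, b, d}
  B2:  IN={a, b, d}  OUT={a, b, c, d}
  B3:  IN={a, b, c}  OUT={a, b, c}
  B4:  IN={a, b, c}  OUT={b}
  B5:  IN={b}  OUT={}

Merge at B2: OUT[B2] = IN[B0] ⊔ IN[B3] = {a, b, c, d}
Applying B2's transfer function to that OUT value gives IN[B2] (row B2 above).

Answer: {a, b, d}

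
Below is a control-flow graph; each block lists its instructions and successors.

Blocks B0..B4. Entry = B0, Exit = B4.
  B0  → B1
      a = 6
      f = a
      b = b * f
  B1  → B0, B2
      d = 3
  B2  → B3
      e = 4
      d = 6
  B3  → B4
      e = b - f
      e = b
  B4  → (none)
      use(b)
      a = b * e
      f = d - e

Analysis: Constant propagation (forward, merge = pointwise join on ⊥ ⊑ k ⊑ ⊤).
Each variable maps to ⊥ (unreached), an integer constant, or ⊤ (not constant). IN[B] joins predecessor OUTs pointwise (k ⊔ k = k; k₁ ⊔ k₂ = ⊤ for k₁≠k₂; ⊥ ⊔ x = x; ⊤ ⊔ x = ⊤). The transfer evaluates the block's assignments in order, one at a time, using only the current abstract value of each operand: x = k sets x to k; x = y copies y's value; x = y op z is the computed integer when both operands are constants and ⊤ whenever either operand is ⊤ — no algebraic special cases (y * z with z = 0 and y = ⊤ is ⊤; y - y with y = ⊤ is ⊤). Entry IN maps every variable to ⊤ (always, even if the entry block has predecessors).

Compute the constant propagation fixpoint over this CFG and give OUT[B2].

Answer: {a: 6, b: ⊤, c: ⊤, d: 6, e: 4, f: 6}

Working:
Fixpoint table:
  B0: | IN=(all ⊤) | OUT={a:6, f:6; rest ⊤}
  B1: | IN={a:6, f:6; rest ⊤} | OUT={a:6, d:3, f:6; rest ⊤}
  B2: | IN={a:6, d:3, f:6; rest ⊤} | OUT={a:6, d:6, e:4, f:6; rest ⊤}
  B3: | IN={a:6, d:6, e:4, f:6; rest ⊤} | OUT={a:6, d:6, f:6; rest ⊤}
  B4: | IN={a:6, d:6, f:6; rest ⊤} | OUT={d:6; rest ⊤}

Merge at B2: IN[B2] = OUT[B1] = {a: 6, b: ⊤, c: ⊤, d: 3, e: ⊤, f: 6}
Applying B2's transfer function to that IN value gives OUT[B2] (row B2 above).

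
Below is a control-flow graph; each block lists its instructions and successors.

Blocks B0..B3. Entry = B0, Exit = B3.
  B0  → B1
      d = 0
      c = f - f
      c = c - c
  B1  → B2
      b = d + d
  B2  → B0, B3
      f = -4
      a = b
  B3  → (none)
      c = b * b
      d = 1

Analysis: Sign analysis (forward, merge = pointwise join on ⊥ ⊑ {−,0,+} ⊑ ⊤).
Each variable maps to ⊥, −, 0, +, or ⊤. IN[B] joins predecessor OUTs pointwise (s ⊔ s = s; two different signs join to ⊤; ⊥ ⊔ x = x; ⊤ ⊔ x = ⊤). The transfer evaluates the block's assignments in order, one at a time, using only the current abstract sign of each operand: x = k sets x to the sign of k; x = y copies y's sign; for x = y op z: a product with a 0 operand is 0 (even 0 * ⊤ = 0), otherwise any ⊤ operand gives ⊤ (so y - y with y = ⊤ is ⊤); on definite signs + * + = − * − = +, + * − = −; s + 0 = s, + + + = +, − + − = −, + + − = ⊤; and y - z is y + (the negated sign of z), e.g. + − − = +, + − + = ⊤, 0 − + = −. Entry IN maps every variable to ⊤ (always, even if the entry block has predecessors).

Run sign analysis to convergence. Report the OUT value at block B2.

Answer: {a: 0, b: 0, c: ⊤, d: 0, e: ⊤, f: -}

Derivation:
Converged values:
  B0: | IN=(all ⊤) | OUT={d:0; rest ⊤}
  B1: | IN={d:0; rest ⊤} | OUT={b:0, d:0; rest ⊤}
  B2: | IN={b:0, d:0; rest ⊤} | OUT={a:0, b:0, d:0, f:-; rest ⊤}
  B3: | IN={a:0, b:0, d:0, f:-; rest ⊤} | OUT={a:0, b:0, c:0, d:+, f:-; rest ⊤}

Merge at B2: IN[B2] = OUT[B1] = {a: ⊤, b: 0, c: ⊤, d: 0, e: ⊤, f: ⊤}
Applying B2's transfer function to that IN value gives OUT[B2] (row B2 above).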